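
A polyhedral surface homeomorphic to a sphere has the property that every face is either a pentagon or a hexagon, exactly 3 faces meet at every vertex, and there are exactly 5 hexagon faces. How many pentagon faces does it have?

Let x be the number of pentagons; then F = 5 + x.
Edge–face incidences: 2E = 6·5 + 5·x = 30 + 5x.
Every vertex has degree 3, so 3V = 2E.
Euler: V − E + F = 2 ⇒ (2E)/3 − E + (5 + x) = 2.
Multiply by 6: 2·(2E) − 3·(2E) + 6·(5 + x) = 12, i.e. 30 + 6x − (30 + 5x) = 12.
Collecting terms: x = 12.
Then 2E = 30 + 5·12 = 90, so E = 45, V = 2E/3 = 30, F = 5 + 12 = 17.

12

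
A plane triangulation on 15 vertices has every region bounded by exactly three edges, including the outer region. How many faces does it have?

26

In a plane triangulation 3F = 2E and V − E + F = 2, so F = 2V − 4 = 2·15 − 4 = 26.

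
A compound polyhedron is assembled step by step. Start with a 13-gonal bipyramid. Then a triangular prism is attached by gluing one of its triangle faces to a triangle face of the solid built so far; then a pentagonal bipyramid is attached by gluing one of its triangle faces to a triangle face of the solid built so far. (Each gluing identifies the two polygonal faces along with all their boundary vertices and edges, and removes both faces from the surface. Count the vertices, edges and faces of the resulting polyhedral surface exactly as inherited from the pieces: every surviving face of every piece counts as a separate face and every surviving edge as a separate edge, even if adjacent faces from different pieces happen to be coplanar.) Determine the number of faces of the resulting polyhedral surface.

A 13-gonal bipyramid: V=15, E=39, F=26.
Attach a triangular prism (V=6, E=9, F=5) along a 3-gon: merge 3 vertices and 3 edges, delete both glued faces → V=18, E=45, F=29.
Attach a pentagonal bipyramid (V=7, E=15, F=10) along a 3-gon: merge 3 vertices and 3 edges, delete both glued faces → V=22, E=57, F=37.
Check: V − E + F = 22 − 57 + 37 = 2.

37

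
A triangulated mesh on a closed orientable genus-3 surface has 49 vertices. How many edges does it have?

χ = 2 − 2·3 = -4, and every face is a triangle so 3F = 2E.
V − E + F = -4 with E = 3F/2 gives 49 − (3/2 − 1)·F = -4, so F = 106 and E = 159.

159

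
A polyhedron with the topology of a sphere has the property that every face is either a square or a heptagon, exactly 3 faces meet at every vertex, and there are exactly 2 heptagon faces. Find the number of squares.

Let x be the number of squares; then F = 2 + x.
Edge–face incidences: 2E = 7·2 + 4·x = 14 + 4x.
Every vertex has degree 3, so 3V = 2E.
Euler: V − E + F = 2 ⇒ (2E)/3 − E + (2 + x) = 2.
Multiply by 6: 2·(2E) − 3·(2E) + 6·(2 + x) = 12, i.e. 12 + 6x − (14 + 4x) = 12.
Collecting terms: 2x − 2 = 12, so 2x = 14, so x = 7.
Then 2E = 14 + 4·7 = 42, so E = 21, V = 2E/3 = 14, F = 2 + 7 = 9.

7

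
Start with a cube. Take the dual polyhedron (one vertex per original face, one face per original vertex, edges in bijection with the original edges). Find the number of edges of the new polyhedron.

The base solid has V = 8, E = 12, F = 6.
The dual swaps V and F and preserves E: V′ = F = 6, E′ = E = 12, F′ = V = 8.

12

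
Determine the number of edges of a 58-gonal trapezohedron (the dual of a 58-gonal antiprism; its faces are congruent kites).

The n-trapezohedron (dual of the n-antiprism) has V = 2·58 + 2 = 118, E = 4·58 = 232, F = 2·58 = 116.

232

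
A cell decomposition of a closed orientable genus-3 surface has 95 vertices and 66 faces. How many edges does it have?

165

For a closed orientable surface of genus 3, χ = 2 − 2·3 = -4.
E = V + F − (-4) = 95 + 66 − (-4) = 165.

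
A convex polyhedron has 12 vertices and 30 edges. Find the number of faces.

Here V − E + F = 2.
F = 2 − V + E = 2 − 12 + 30 = 20.

20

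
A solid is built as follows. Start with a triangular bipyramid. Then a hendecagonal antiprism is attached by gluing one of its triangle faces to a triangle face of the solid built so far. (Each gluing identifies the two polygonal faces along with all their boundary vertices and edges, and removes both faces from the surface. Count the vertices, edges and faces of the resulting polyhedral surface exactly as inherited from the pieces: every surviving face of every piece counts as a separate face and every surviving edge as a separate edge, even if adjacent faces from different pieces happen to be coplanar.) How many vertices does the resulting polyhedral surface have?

A triangular bipyramid: V=5, E=9, F=6.
Attach a hendecagonal antiprism (V=22, E=44, F=24) along a 3-gon: merge 3 vertices and 3 edges, delete both glued faces → V=24, E=50, F=28.
Check: V − E + F = 24 − 50 + 28 = 2.

24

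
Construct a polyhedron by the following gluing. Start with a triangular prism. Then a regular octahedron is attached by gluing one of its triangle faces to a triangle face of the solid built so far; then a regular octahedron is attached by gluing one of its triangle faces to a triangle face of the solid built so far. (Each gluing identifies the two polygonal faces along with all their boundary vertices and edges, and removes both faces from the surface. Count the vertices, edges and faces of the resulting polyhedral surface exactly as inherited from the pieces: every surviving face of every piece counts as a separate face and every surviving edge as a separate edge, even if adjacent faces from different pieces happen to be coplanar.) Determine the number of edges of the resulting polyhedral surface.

27

A triangular prism: V=6, E=9, F=5.
Attach a regular octahedron (V=6, E=12, F=8) along a 3-gon: merge 3 vertices and 3 edges, delete both glued faces → V=9, E=18, F=11.
Attach a regular octahedron (V=6, E=12, F=8) along a 3-gon: merge 3 vertices and 3 edges, delete both glued faces → V=12, E=27, F=17.
Check: V − E + F = 12 − 27 + 17 = 2.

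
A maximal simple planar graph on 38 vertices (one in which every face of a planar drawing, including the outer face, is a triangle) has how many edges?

In a plane triangulation 3F = 2E and V − E + F = 2, so E = 3V − 6 = 3·38 − 6 = 108.

108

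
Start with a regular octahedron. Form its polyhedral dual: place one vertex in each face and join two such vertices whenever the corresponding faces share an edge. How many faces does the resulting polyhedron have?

6

The base solid has V = 6, E = 12, F = 8.
The dual swaps V and F and preserves E: V′ = F = 8, E′ = E = 12, F′ = V = 6.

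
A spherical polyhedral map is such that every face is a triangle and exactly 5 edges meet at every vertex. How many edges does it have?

30

Each face has 3 edges and each edge borders two faces, so 2E = 3F.
Each vertex has degree 5, so 5V = 2E and hence V = 3F/5.
Euler: V − E + F = 2 ⇒ (3F/5) − (3F/2) + F = 2.
Multiply by 10: (6 − 15 + 10)F = 20, i.e. 1F = 20.
So F = 20, E = 3·20/2 = 30, V = 3·20/5 = 12.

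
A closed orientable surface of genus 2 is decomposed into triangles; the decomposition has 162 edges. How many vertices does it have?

52

χ = 2 − 2·2 = -2, and every face is a triangle so 3F = 2E.
F = 2E/3 = 108. Then V = -2 + E − F = -2 + 162 − 108 = 52.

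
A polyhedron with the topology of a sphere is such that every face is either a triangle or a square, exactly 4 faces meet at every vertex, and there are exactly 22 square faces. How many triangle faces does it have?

8

Let x be the number of triangles; then F = 22 + x.
Edge–face incidences: 2E = 4·22 + 3·x = 88 + 3x.
Every vertex has degree 4, so 4V = 2E.
Euler: V − E + F = 2 ⇒ (2E)/4 − E + (22 + x) = 2.
Multiply by 8: 2·(2E) − 4·(2E) + 8·(22 + x) = 16, i.e. 176 + 8x − 2·(88 + 3x) = 16.
Collecting terms: 2x = 16, so x = 8.
Then 2E = 88 + 3·8 = 112, so E = 56, V = 2E/4 = 28, F = 22 + 8 = 30.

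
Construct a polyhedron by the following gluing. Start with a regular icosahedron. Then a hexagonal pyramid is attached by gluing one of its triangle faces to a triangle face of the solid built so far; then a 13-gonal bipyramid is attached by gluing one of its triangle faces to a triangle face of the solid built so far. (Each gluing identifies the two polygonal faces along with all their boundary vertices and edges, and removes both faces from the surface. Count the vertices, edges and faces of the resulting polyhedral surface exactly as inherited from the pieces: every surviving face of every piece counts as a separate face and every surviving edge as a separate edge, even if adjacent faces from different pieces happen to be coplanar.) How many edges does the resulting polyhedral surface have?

A regular icosahedron: V=12, E=30, F=20.
Attach a hexagonal pyramid (V=7, E=12, F=7) along a 3-gon: merge 3 vertices and 3 edges, delete both glued faces → V=16, E=39, F=25.
Attach a 13-gonal bipyramid (V=15, E=39, F=26) along a 3-gon: merge 3 vertices and 3 edges, delete both glued faces → V=28, E=75, F=49.
Check: V − E + F = 28 − 75 + 49 = 2.

75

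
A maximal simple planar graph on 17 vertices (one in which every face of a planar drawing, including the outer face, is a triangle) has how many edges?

In a plane triangulation 3F = 2E and V − E + F = 2, so E = 3V − 6 = 3·17 − 6 = 45.

45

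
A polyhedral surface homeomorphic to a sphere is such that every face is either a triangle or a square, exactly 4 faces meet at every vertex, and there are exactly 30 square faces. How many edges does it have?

Let x be the number of triangles; then F = 30 + x.
Edge–face incidences: 2E = 4·30 + 3·x = 120 + 3x.
Every vertex has degree 4, so 4V = 2E.
Euler: V − E + F = 2 ⇒ (2E)/4 − E + (30 + x) = 2.
Multiply by 8: 2·(2E) − 4·(2E) + 8·(30 + x) = 16, i.e. 240 + 8x − 2·(120 + 3x) = 16.
Collecting terms: 2x = 16, so x = 8.
Then 2E = 120 + 3·8 = 144, so E = 72, V = 2E/4 = 36, F = 30 + 8 = 38.

72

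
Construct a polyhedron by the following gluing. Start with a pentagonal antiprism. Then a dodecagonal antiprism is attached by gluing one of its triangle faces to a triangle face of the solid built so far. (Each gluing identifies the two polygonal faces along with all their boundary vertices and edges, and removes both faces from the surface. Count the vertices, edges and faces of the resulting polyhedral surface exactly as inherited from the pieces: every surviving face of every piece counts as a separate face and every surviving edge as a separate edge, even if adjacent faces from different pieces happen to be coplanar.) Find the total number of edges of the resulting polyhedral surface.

65

A pentagonal antiprism: V=10, E=20, F=12.
Attach a dodecagonal antiprism (V=24, E=48, F=26) along a 3-gon: merge 3 vertices and 3 edges, delete both glued faces → V=31, E=65, F=36.
Check: V − E + F = 31 − 65 + 36 = 2.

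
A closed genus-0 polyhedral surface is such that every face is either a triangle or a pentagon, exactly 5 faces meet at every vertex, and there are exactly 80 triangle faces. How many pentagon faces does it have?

Let x be the number of pentagons; then F = 80 + x.
Edge–face incidences: 2E = 3·80 + 5·x = 240 + 5x.
Every vertex has degree 5, so 5V = 2E.
Euler: V − E + F = 2 ⇒ (2E)/5 − E + (80 + x) = 2.
Multiply by 10: 2·(2E) − 5·(2E) + 10·(80 + x) = 20, i.e. 800 + 10x − 3·(240 + 5x) = 20.
Collecting terms: −5x + 80 = 20, so −5x = −60, so x = 12.
Then 2E = 240 + 5·12 = 300, so E = 150, V = 2E/5 = 60, F = 80 + 12 = 92.

12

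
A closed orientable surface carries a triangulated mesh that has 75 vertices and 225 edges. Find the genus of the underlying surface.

Every face is a triangle and each edge borders two faces, so 3F = 2·225, giving F = 150.
χ = V − E + F = 75 − 225 + 150 = 0.
For a closed orientable surface χ = 2 − 2g, so g = (2 − (0))/2 = 1.

1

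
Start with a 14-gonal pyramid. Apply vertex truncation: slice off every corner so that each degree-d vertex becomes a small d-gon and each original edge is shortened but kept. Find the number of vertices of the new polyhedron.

56

The base solid has V = 15, E = 28, F = 15.
Truncation replaces each original edge-end by a new vertex, so V′ = 2E = 56.
Each original edge survives, and each old vertex of degree d contributes d new edges; summing degrees gives Σd = 2E, so E′ = E + 2E = 3E = 84.
Each original face survives and each original vertex becomes one new face: F′ = F + V = 30.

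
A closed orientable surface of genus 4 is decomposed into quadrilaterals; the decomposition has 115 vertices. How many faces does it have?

121

χ = 2 − 2·4 = -6, and every face is a square so 4F = 2E.
V − E + F = -6 with E = 4F/2 gives 115 − (4/2 − 1)·F = -6, so F = 121 and E = 242.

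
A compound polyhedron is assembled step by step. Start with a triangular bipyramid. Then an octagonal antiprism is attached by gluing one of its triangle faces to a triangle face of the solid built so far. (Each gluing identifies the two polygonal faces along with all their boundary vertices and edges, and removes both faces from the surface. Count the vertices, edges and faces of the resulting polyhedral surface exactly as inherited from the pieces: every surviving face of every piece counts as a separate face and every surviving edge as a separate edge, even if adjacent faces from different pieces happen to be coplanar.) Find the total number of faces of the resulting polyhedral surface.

A triangular bipyramid: V=5, E=9, F=6.
Attach an octagonal antiprism (V=16, E=32, F=18) along a 3-gon: merge 3 vertices and 3 edges, delete both glued faces → V=18, E=38, F=22.
Check: V − E + F = 18 − 38 + 22 = 2.

22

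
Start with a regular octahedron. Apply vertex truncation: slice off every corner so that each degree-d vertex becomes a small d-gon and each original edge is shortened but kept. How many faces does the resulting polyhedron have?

14

The base solid has V = 6, E = 12, F = 8.
Truncation replaces each original edge-end by a new vertex, so V′ = 2E = 24.
Each original edge survives, and each old vertex of degree d contributes d new edges; summing degrees gives Σd = 2E, so E′ = E + 2E = 3E = 36.
Each original face survives and each original vertex becomes one new face: F′ = F + V = 14.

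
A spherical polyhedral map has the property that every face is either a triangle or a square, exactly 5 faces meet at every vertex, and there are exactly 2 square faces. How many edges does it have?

Let x be the number of triangles; then F = 2 + x.
Edge–face incidences: 2E = 4·2 + 3·x = 8 + 3x.
Every vertex has degree 5, so 5V = 2E.
Euler: V − E + F = 2 ⇒ (2E)/5 − E + (2 + x) = 2.
Multiply by 10: 2·(2E) − 5·(2E) + 10·(2 + x) = 20, i.e. 20 + 10x − 3·(8 + 3x) = 20.
Collecting terms: x − 4 = 20, so x = 24.
Then 2E = 8 + 3·24 = 80, so E = 40, V = 2E/5 = 16, F = 2 + 24 = 26.

40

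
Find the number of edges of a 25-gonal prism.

A prism on an n-gon has two n-gon bases and n rectangular sides: V = 2·25 = 50, E = 3·25 = 75, F = 25 + 2 = 27.

75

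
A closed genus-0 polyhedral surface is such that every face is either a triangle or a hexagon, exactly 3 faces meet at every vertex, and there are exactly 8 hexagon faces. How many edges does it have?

Let x be the number of triangles; then F = 8 + x.
Edge–face incidences: 2E = 6·8 + 3·x = 48 + 3x.
Every vertex has degree 3, so 3V = 2E.
Euler: V − E + F = 2 ⇒ (2E)/3 − E + (8 + x) = 2.
Multiply by 6: 2·(2E) − 3·(2E) + 6·(8 + x) = 12, i.e. 48 + 6x − (48 + 3x) = 12.
Collecting terms: 3x = 12, so x = 4.
Then 2E = 48 + 3·4 = 60, so E = 30, V = 2E/3 = 20, F = 8 + 4 = 12.

30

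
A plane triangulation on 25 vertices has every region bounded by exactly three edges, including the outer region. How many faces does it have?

In a plane triangulation 3F = 2E and V − E + F = 2, so F = 2V − 4 = 2·25 − 4 = 46.

46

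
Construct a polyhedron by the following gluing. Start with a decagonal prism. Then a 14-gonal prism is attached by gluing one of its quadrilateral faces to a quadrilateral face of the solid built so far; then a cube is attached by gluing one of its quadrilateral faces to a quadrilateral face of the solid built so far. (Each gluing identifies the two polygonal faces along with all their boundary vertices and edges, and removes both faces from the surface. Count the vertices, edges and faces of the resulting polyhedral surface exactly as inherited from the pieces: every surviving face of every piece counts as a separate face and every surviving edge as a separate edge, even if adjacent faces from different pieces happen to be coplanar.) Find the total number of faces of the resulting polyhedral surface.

A decagonal prism: V=20, E=30, F=12.
Attach a 14-gonal prism (V=28, E=42, F=16) along a 4-gon: merge 4 vertices and 4 edges, delete both glued faces → V=44, E=68, F=26.
Attach a cube (V=8, E=12, F=6) along a 4-gon: merge 4 vertices and 4 edges, delete both glued faces → V=48, E=76, F=30.
Check: V − E + F = 48 − 76 + 30 = 2.

30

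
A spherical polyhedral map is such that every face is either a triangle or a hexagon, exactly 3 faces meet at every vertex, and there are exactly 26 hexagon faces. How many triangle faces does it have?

Let x be the number of triangles; then F = 26 + x.
Edge–face incidences: 2E = 6·26 + 3·x = 156 + 3x.
Every vertex has degree 3, so 3V = 2E.
Euler: V − E + F = 2 ⇒ (2E)/3 − E + (26 + x) = 2.
Multiply by 6: 2·(2E) − 3·(2E) + 6·(26 + x) = 12, i.e. 156 + 6x − (156 + 3x) = 12.
Collecting terms: 3x = 12, so x = 4.
Then 2E = 156 + 3·4 = 168, so E = 84, V = 2E/3 = 56, F = 26 + 4 = 30.

4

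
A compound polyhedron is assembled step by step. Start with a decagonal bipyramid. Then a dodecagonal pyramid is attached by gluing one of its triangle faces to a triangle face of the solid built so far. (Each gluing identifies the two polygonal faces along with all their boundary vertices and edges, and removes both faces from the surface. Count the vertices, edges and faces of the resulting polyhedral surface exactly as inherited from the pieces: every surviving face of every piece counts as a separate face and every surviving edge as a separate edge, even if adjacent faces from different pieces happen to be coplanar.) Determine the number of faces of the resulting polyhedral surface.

A decagonal bipyramid: V=12, E=30, F=20.
Attach a dodecagonal pyramid (V=13, E=24, F=13) along a 3-gon: merge 3 vertices and 3 edges, delete both glued faces → V=22, E=51, F=31.
Check: V − E + F = 22 − 51 + 31 = 2.

31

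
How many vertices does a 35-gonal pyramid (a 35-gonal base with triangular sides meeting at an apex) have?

A pyramid on an n-gon base has one n-gon and n triangles: V = 35 + 1 = 36, E = 2·35 = 70, F = 35 + 1 = 36.

36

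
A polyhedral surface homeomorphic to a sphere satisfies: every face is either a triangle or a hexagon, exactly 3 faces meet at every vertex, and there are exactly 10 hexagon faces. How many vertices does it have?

Let x be the number of triangles; then F = 10 + x.
Edge–face incidences: 2E = 6·10 + 3·x = 60 + 3x.
Every vertex has degree 3, so 3V = 2E.
Euler: V − E + F = 2 ⇒ (2E)/3 − E + (10 + x) = 2.
Multiply by 6: 2·(2E) − 3·(2E) + 6·(10 + x) = 12, i.e. 60 + 6x − (60 + 3x) = 12.
Collecting terms: 3x = 12, so x = 4.
Then 2E = 60 + 3·4 = 72, so E = 36, V = 2E/3 = 24, F = 10 + 4 = 14.

24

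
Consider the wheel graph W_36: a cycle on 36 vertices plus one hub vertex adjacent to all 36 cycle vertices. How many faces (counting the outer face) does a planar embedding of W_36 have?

W_36 has V = 36 + 1 = 37 vertices and E = 2·36 = 72 edges.
By Euler's formula F = 2 − V + E = 2 − 37 + 72 = 37.

37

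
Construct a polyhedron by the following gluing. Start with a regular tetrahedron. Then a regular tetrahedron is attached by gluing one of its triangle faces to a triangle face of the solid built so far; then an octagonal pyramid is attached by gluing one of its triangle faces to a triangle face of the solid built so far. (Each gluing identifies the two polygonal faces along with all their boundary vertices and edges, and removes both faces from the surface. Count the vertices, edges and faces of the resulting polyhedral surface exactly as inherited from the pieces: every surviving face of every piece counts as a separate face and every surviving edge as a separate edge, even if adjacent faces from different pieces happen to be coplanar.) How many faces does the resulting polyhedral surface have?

A regular tetrahedron: V=4, E=6, F=4.
Attach a regular tetrahedron (V=4, E=6, F=4) along a 3-gon: merge 3 vertices and 3 edges, delete both glued faces → V=5, E=9, F=6.
Attach an octagonal pyramid (V=9, E=16, F=9) along a 3-gon: merge 3 vertices and 3 edges, delete both glued faces → V=11, E=22, F=13.
Check: V − E + F = 11 − 22 + 13 = 2.

13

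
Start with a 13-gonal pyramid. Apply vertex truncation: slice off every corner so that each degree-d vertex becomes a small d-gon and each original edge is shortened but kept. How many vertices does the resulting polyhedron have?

52

The base solid has V = 14, E = 26, F = 14.
Truncation replaces each original edge-end by a new vertex, so V′ = 2E = 52.
Each original edge survives, and each old vertex of degree d contributes d new edges; summing degrees gives Σd = 2E, so E′ = E + 2E = 3E = 78.
Each original face survives and each original vertex becomes one new face: F′ = F + V = 28.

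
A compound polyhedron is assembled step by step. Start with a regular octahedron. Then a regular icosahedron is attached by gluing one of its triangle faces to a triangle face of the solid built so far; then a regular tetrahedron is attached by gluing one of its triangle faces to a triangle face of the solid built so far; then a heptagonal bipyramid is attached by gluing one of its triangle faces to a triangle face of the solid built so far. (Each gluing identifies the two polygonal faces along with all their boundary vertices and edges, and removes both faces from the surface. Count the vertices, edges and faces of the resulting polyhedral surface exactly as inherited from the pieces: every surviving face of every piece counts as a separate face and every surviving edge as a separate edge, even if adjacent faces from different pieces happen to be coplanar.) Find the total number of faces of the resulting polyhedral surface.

40

A regular octahedron: V=6, E=12, F=8.
Attach a regular icosahedron (V=12, E=30, F=20) along a 3-gon: merge 3 vertices and 3 edges, delete both glued faces → V=15, E=39, F=26.
Attach a regular tetrahedron (V=4, E=6, F=4) along a 3-gon: merge 3 vertices and 3 edges, delete both glued faces → V=16, E=42, F=28.
Attach a heptagonal bipyramid (V=9, E=21, F=14) along a 3-gon: merge 3 vertices and 3 edges, delete both glued faces → V=22, E=60, F=40.
Check: V − E + F = 22 − 60 + 40 = 2.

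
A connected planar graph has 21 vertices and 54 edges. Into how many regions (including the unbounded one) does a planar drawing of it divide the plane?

35

Euler's formula for a connected plane graph: V − E + F = 2, so F = 2 − 21 + 54 = 35.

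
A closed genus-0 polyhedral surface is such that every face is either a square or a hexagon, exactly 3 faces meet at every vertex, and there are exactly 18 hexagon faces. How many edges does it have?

Let x be the number of squares; then F = 18 + x.
Edge–face incidences: 2E = 6·18 + 4·x = 108 + 4x.
Every vertex has degree 3, so 3V = 2E.
Euler: V − E + F = 2 ⇒ (2E)/3 − E + (18 + x) = 2.
Multiply by 6: 2·(2E) − 3·(2E) + 6·(18 + x) = 12, i.e. 108 + 6x − (108 + 4x) = 12.
Collecting terms: 2x = 12, so x = 6.
Then 2E = 108 + 4·6 = 132, so E = 66, V = 2E/3 = 44, F = 18 + 6 = 24.

66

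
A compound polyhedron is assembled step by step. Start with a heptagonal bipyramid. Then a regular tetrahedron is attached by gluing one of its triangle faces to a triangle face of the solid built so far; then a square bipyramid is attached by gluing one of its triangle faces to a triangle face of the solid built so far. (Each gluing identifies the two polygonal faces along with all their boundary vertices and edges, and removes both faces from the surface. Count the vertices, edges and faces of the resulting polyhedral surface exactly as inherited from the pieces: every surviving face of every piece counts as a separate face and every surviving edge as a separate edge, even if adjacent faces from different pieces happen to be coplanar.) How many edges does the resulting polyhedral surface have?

33

A heptagonal bipyramid: V=9, E=21, F=14.
Attach a regular tetrahedron (V=4, E=6, F=4) along a 3-gon: merge 3 vertices and 3 edges, delete both glued faces → V=10, E=24, F=16.
Attach a square bipyramid (V=6, E=12, F=8) along a 3-gon: merge 3 vertices and 3 edges, delete both glued faces → V=13, E=33, F=22.
Check: V − E + F = 13 − 33 + 22 = 2.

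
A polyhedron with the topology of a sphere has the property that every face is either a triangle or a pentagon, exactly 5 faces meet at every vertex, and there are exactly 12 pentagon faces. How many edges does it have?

150

Let x be the number of triangles; then F = 12 + x.
Edge–face incidences: 2E = 5·12 + 3·x = 60 + 3x.
Every vertex has degree 5, so 5V = 2E.
Euler: V − E + F = 2 ⇒ (2E)/5 − E + (12 + x) = 2.
Multiply by 10: 2·(2E) − 5·(2E) + 10·(12 + x) = 20, i.e. 120 + 10x − 3·(60 + 3x) = 20.
Collecting terms: x − 60 = 20, so x = 80.
Then 2E = 60 + 3·80 = 300, so E = 150, V = 2E/5 = 60, F = 12 + 80 = 92.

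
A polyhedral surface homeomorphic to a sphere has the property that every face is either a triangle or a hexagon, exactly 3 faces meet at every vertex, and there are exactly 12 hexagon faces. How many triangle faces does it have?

4

Let x be the number of triangles; then F = 12 + x.
Edge–face incidences: 2E = 6·12 + 3·x = 72 + 3x.
Every vertex has degree 3, so 3V = 2E.
Euler: V − E + F = 2 ⇒ (2E)/3 − E + (12 + x) = 2.
Multiply by 6: 2·(2E) − 3·(2E) + 6·(12 + x) = 12, i.e. 72 + 6x − (72 + 3x) = 12.
Collecting terms: 3x = 12, so x = 4.
Then 2E = 72 + 3·4 = 84, so E = 42, V = 2E/3 = 28, F = 12 + 4 = 16.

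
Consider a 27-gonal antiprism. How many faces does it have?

56

An antiprism on an n-gon has two n-gon caps and 2n triangles: V = 2·27 = 54, E = 4·27 = 108, F = 2·27 + 2 = 56.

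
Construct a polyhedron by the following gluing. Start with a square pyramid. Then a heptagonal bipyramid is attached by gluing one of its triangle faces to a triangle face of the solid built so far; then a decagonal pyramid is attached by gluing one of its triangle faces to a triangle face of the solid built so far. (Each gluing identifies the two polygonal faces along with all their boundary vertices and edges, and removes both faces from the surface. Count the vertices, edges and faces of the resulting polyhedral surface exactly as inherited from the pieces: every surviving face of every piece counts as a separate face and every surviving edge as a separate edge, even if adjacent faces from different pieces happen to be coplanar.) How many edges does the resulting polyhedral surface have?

43

A square pyramid: V=5, E=8, F=5.
Attach a heptagonal bipyramid (V=9, E=21, F=14) along a 3-gon: merge 3 vertices and 3 edges, delete both glued faces → V=11, E=26, F=17.
Attach a decagonal pyramid (V=11, E=20, F=11) along a 3-gon: merge 3 vertices and 3 edges, delete both glued faces → V=19, E=43, F=26.
Check: V − E + F = 19 − 43 + 26 = 2.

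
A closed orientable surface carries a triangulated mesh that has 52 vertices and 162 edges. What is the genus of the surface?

Every face is a triangle and each edge borders two faces, so 3F = 2·162, giving F = 108.
χ = V − E + F = 52 − 162 + 108 = -2.
For a closed orientable surface χ = 2 − 2g, so g = (2 − (-2))/2 = 2.

2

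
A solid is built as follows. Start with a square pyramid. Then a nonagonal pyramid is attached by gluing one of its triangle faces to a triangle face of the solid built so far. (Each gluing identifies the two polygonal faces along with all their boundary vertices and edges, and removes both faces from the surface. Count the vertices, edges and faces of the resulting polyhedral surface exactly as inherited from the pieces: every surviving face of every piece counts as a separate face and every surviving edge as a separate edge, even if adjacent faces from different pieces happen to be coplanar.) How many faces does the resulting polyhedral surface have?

A square pyramid: V=5, E=8, F=5.
Attach a nonagonal pyramid (V=10, E=18, F=10) along a 3-gon: merge 3 vertices and 3 edges, delete both glued faces → V=12, E=23, F=13.
Check: V − E + F = 12 − 23 + 13 = 2.

13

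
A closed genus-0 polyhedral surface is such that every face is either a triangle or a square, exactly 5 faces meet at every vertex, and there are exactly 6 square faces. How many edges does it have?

60

Let x be the number of triangles; then F = 6 + x.
Edge–face incidences: 2E = 4·6 + 3·x = 24 + 3x.
Every vertex has degree 5, so 5V = 2E.
Euler: V − E + F = 2 ⇒ (2E)/5 − E + (6 + x) = 2.
Multiply by 10: 2·(2E) − 5·(2E) + 10·(6 + x) = 20, i.e. 60 + 10x − 3·(24 + 3x) = 20.
Collecting terms: x − 12 = 20, so x = 32.
Then 2E = 24 + 3·32 = 120, so E = 60, V = 2E/5 = 24, F = 6 + 32 = 38.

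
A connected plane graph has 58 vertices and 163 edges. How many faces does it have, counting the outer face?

107

Euler's formula for a connected plane graph: V − E + F = 2, so F = 2 − 58 + 163 = 107.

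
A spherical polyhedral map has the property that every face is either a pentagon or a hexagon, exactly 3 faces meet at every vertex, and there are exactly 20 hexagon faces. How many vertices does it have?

Let x be the number of pentagons; then F = 20 + x.
Edge–face incidences: 2E = 6·20 + 5·x = 120 + 5x.
Every vertex has degree 3, so 3V = 2E.
Euler: V − E + F = 2 ⇒ (2E)/3 − E + (20 + x) = 2.
Multiply by 6: 2·(2E) − 3·(2E) + 6·(20 + x) = 12, i.e. 120 + 6x − (120 + 5x) = 12.
Collecting terms: x = 12.
Then 2E = 120 + 5·12 = 180, so E = 90, V = 2E/3 = 60, F = 20 + 12 = 32.

60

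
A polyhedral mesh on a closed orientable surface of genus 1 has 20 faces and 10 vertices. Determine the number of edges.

For a closed orientable surface of genus 1, χ = 2 − 2·1 = 0.
E = V + F − (0) = 10 + 20 − (0) = 30.

30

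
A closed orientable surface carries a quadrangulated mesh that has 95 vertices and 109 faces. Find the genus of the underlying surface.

8

Every face is a square, so 2E = 4·109 = 436, giving E = 218.
χ = V − E + F = 95 − 218 + 109 = -14.
For a closed orientable surface χ = 2 − 2g, so g = (2 − (-14))/2 = 8.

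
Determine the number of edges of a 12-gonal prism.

A prism on an n-gon has two n-gon bases and n rectangular sides: V = 2·12 = 24, E = 3·12 = 36, F = 12 + 2 = 14.

36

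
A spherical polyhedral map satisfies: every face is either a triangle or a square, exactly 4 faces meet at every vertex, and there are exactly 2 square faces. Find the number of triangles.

8

Let x be the number of triangles; then F = 2 + x.
Edge–face incidences: 2E = 4·2 + 3·x = 8 + 3x.
Every vertex has degree 4, so 4V = 2E.
Euler: V − E + F = 2 ⇒ (2E)/4 − E + (2 + x) = 2.
Multiply by 8: 2·(2E) − 4·(2E) + 8·(2 + x) = 16, i.e. 16 + 8x − 2·(8 + 3x) = 16.
Collecting terms: 2x = 16, so x = 8.
Then 2E = 8 + 3·8 = 32, so E = 16, V = 2E/4 = 8, F = 2 + 8 = 10.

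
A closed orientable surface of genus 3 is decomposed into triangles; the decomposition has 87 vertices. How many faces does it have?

χ = 2 − 2·3 = -4, and every face is a triangle so 3F = 2E.
V − E + F = -4 with E = 3F/2 gives 87 − (3/2 − 1)·F = -4, so F = 182 and E = 273.

182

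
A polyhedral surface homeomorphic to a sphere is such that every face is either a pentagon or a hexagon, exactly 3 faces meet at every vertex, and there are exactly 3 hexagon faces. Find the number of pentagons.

Let x be the number of pentagons; then F = 3 + x.
Edge–face incidences: 2E = 6·3 + 5·x = 18 + 5x.
Every vertex has degree 3, so 3V = 2E.
Euler: V − E + F = 2 ⇒ (2E)/3 − E + (3 + x) = 2.
Multiply by 6: 2·(2E) − 3·(2E) + 6·(3 + x) = 12, i.e. 18 + 6x − (18 + 5x) = 12.
Collecting terms: x = 12.
Then 2E = 18 + 5·12 = 78, so E = 39, V = 2E/3 = 26, F = 3 + 12 = 15.

12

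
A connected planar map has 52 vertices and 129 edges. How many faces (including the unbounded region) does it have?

79

Euler's formula for a connected plane graph: V − E + F = 2, so F = 2 − 52 + 129 = 79.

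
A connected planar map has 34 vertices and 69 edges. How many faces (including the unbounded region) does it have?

37

Euler's formula for a connected plane graph: V − E + F = 2, so F = 2 − 34 + 69 = 37.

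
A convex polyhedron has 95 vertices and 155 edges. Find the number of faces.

Here V − E + F = 2.
F = 2 − V + E = 2 − 95 + 155 = 62.

62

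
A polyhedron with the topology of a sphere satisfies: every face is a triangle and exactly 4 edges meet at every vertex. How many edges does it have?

Each face has 3 edges and each edge borders two faces, so 2E = 3F.
Each vertex has degree 4, so 4V = 2E and hence V = 3F/4.
Euler: V − E + F = 2 ⇒ (3F/4) − (3F/2) + F = 2.
Multiply by 8: (6 − 12 + 8)F = 16, i.e. 2F = 16.
So F = 8, E = 3·8/2 = 12, V = 3·8/4 = 6.

12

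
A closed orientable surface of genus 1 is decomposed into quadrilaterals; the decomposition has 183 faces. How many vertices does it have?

183

χ = 2 − 2·1 = 0, and every face is a square so 4F = 2E.
E = 4·183/2 = 366. Then V = 0 + E − F = 0 + 366 − 183 = 183.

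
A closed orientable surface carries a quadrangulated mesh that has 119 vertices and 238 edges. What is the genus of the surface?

Every face is a square and each edge borders two faces, so 4F = 2·238, giving F = 119.
χ = V − E + F = 119 − 238 + 119 = 0.
For a closed orientable surface χ = 2 − 2g, so g = (2 − (0))/2 = 1.

1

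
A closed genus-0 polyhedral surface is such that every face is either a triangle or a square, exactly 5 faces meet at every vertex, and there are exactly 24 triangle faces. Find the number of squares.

2

Let x be the number of squares; then F = 24 + x.
Edge–face incidences: 2E = 3·24 + 4·x = 72 + 4x.
Every vertex has degree 5, so 5V = 2E.
Euler: V − E + F = 2 ⇒ (2E)/5 − E + (24 + x) = 2.
Multiply by 10: 2·(2E) − 5·(2E) + 10·(24 + x) = 20, i.e. 240 + 10x − 3·(72 + 4x) = 20.
Collecting terms: −2x + 24 = 20, so −2x = −4, so x = 2.
Then 2E = 72 + 4·2 = 80, so E = 40, V = 2E/5 = 16, F = 24 + 2 = 26.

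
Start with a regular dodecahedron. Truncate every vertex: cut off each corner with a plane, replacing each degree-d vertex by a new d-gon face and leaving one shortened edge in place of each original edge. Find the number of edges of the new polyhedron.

The base solid has V = 20, E = 30, F = 12.
Truncation replaces each original edge-end by a new vertex, so V′ = 2E = 60.
Each original edge survives, and each old vertex of degree d contributes d new edges; summing degrees gives Σd = 2E, so E′ = E + 2E = 3E = 90.
Each original face survives and each original vertex becomes one new face: F′ = F + V = 32.

90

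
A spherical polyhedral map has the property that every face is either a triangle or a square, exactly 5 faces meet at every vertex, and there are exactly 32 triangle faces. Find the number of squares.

Let x be the number of squares; then F = 32 + x.
Edge–face incidences: 2E = 3·32 + 4·x = 96 + 4x.
Every vertex has degree 5, so 5V = 2E.
Euler: V − E + F = 2 ⇒ (2E)/5 − E + (32 + x) = 2.
Multiply by 10: 2·(2E) − 5·(2E) + 10·(32 + x) = 20, i.e. 320 + 10x − 3·(96 + 4x) = 20.
Collecting terms: −2x + 32 = 20, so −2x = −12, so x = 6.
Then 2E = 96 + 4·6 = 120, so E = 60, V = 2E/5 = 24, F = 32 + 6 = 38.

6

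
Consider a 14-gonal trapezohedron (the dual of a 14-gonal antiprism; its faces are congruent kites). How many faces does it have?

28

The n-trapezohedron (dual of the n-antiprism) has V = 2·14 + 2 = 30, E = 4·14 = 56, F = 2·14 = 28.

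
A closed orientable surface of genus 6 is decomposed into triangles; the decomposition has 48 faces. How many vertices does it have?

χ = 2 − 2·6 = -10, and every face is a triangle so 3F = 2E.
E = 3·48/2 = 72. Then V = -10 + E − F = -10 + 72 − 48 = 14.

14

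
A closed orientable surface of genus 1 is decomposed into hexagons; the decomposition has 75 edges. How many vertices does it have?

50

χ = 2 − 2·1 = 0, and every face is a hexagon so 6F = 2E.
F = 2E/6 = 25. Then V = 0 + E − F = 0 + 75 − 25 = 50.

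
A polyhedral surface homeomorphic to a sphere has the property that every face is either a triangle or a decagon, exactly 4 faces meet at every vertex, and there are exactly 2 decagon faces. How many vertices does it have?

20

Let x be the number of triangles; then F = 2 + x.
Edge–face incidences: 2E = 10·2 + 3·x = 20 + 3x.
Every vertex has degree 4, so 4V = 2E.
Euler: V − E + F = 2 ⇒ (2E)/4 − E + (2 + x) = 2.
Multiply by 8: 2·(2E) − 4·(2E) + 8·(2 + x) = 16, i.e. 16 + 8x − 2·(20 + 3x) = 16.
Collecting terms: 2x − 24 = 16, so 2x = 40, so x = 20.
Then 2E = 20 + 3·20 = 80, so E = 40, V = 2E/4 = 20, F = 2 + 20 = 22.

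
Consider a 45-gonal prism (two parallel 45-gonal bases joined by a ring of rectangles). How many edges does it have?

135

A prism on an n-gon has two n-gon bases and n rectangular sides: V = 2·45 = 90, E = 3·45 = 135, F = 45 + 2 = 47.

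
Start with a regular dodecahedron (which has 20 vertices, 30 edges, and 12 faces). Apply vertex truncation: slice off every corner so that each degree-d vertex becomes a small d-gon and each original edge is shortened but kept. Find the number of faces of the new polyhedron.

Truncation replaces each original edge-end by a new vertex, so V′ = 2E = 60.
Each original edge survives, and each old vertex of degree d contributes d new edges; summing degrees gives Σd = 2E, so E′ = E + 2E = 3E = 90.
Each original face survives and each original vertex becomes one new face: F′ = F + V = 32.

32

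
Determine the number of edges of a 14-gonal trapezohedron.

56

The n-trapezohedron (dual of the n-antiprism) has V = 2·14 + 2 = 30, E = 4·14 = 56, F = 2·14 = 28.
Check: V − E + F = 30 − 56 + 28 = 2.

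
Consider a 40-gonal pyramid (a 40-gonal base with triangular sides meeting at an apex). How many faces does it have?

41

A pyramid on an n-gon base has one n-gon and n triangles: V = 40 + 1 = 41, E = 2·40 = 80, F = 40 + 1 = 41.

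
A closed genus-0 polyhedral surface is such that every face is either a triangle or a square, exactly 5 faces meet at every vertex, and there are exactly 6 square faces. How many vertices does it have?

24

Let x be the number of triangles; then F = 6 + x.
Edge–face incidences: 2E = 4·6 + 3·x = 24 + 3x.
Every vertex has degree 5, so 5V = 2E.
Euler: V − E + F = 2 ⇒ (2E)/5 − E + (6 + x) = 2.
Multiply by 10: 2·(2E) − 5·(2E) + 10·(6 + x) = 20, i.e. 60 + 10x − 3·(24 + 3x) = 20.
Collecting terms: x − 12 = 20, so x = 32.
Then 2E = 24 + 3·32 = 120, so E = 60, V = 2E/5 = 24, F = 6 + 32 = 38.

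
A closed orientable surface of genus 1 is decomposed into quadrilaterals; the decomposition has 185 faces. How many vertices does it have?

185

χ = 2 − 2·1 = 0, and every face is a square so 4F = 2E.
E = 4·185/2 = 370. Then V = 0 + E − F = 0 + 370 − 185 = 185.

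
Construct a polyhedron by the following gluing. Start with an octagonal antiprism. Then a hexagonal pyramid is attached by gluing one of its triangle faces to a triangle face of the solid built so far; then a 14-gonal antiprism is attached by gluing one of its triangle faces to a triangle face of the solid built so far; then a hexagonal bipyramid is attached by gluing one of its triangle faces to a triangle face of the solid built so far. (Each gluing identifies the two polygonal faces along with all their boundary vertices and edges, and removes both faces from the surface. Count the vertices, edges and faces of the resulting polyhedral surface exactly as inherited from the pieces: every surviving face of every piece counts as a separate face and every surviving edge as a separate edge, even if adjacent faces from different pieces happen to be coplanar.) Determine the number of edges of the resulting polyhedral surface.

An octagonal antiprism: V=16, E=32, F=18.
Attach a hexagonal pyramid (V=7, E=12, F=7) along a 3-gon: merge 3 vertices and 3 edges, delete both glued faces → V=20, E=41, F=23.
Attach a 14-gonal antiprism (V=28, E=56, F=30) along a 3-gon: merge 3 vertices and 3 edges, delete both glued faces → V=45, E=94, F=51.
Attach a hexagonal bipyramid (V=8, E=18, F=12) along a 3-gon: merge 3 vertices and 3 edges, delete both glued faces → V=50, E=109, F=61.
Check: V − E + F = 50 − 109 + 61 = 2.

109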